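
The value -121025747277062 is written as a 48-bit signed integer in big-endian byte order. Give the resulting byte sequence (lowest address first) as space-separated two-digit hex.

Two's complement of -121025747277062 in 48 bits: 121025747277062 = 0x6E1280ACD506; invert → 0x91ED7F532AF9; add 1 → 0x91ED7F532AFA.
Split into bytes (most-significant first): 91 ED 7F 53 2A FA.
In big-endian order the high byte comes first in memory.
So the memory order matches the most-significant-first order: 91 ED 7F 53 2A FA.

91 ED 7F 53 2A FA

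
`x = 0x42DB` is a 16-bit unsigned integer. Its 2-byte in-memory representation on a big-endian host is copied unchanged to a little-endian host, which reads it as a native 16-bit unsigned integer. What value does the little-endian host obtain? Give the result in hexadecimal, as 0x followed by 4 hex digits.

Stored big-endian, the bytes at ascending addresses are 42 DB.
Read back as little-endian, the first byte is least significant, giving 0xDB42.

0xDB42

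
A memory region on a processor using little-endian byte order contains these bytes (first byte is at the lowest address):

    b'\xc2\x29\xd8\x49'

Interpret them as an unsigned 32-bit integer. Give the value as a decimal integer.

1238903234

Little-endian stores the least-significant byte at the lowest address.
Reassemble most-significant byte first: 49 D8 29 C2 → 0x49D829C2.
0x49D829C2 = 1238903234.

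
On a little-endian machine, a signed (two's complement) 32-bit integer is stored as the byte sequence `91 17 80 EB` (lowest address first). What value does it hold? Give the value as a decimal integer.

Little-endian: lowest address holds the least-significant byte.
Reassemble most-significant byte first: EB 80 17 91 → 0xEB801791.
Top bit is set, so as a signed 32-bit value this is 0xEB801791 − 2^32 = -343926895.

-343926895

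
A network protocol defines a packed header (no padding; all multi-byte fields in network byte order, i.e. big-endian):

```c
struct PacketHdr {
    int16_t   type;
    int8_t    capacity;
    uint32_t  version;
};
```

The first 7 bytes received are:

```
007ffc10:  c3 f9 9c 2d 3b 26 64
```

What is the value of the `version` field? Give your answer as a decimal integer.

`version` follows `type` (2 B), `capacity` (1 B), so it starts at offset 2 + 1 = 3 and occupies 4 bytes.
Bytes at offsets 3..6: 2D 3B 26 64.
In big-endian order the high byte comes first in memory.
The bytes are already most-significant first: 0x2D3B2664.
0x2D3B2664 = 758851172.

758851172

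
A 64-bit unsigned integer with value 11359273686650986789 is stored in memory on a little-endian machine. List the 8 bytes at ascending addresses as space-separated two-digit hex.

11359273686650986789 in hexadecimal, padded to 64 bits, is 0x9DA43F3BE7462125.
Split into bytes (most-significant first): 9D A4 3F 3B E7 46 21 25.
Little-endian: lowest address holds the least-significant byte.
So at ascending addresses the bytes are 25 21 46 E7 3B 3F A4 9D.

25 21 46 E7 3B 3F A4 9D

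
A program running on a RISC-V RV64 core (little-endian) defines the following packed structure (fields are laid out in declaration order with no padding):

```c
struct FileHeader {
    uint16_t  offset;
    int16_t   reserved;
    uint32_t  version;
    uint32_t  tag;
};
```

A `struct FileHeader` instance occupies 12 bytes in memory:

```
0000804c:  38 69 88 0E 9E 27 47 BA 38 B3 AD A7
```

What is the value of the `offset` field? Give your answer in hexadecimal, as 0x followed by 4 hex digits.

0x6938

`offset` is the first field, at byte offset 0, occupying 2 bytes.
Bytes at offsets 0..1: 38 69.
In little-endian order the low byte comes first in memory.
Reassemble most-significant byte first: 69 38 → 0x6938.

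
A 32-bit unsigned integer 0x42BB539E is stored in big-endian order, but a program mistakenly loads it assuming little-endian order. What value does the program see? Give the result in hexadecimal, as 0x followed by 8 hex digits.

Stored big-endian, the bytes at ascending addresses are 42 BB 53 9E.
Read back as little-endian, the first byte is least significant, giving 0x9E53BB42.

0x9E53BB42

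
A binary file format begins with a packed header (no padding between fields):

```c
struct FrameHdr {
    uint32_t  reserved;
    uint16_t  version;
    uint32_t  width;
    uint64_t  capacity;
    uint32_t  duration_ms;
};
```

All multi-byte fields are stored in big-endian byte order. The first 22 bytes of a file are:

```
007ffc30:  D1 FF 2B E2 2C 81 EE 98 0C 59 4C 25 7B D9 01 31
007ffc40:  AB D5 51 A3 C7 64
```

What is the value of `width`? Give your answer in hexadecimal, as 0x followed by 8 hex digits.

0xEE980C59

`width` follows `reserved` (4 B), `version` (2 B), so it starts at offset 4 + 2 = 6 and occupies 4 bytes.
Bytes at offsets 6..9: EE 98 0C 59.
Big-endian stores the most-significant byte at the lowest address.
The bytes are already most-significant first: 0xEE980C59.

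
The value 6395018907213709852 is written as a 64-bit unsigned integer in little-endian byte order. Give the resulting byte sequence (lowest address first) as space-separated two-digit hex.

6395018907213709852 in hexadecimal, padded to 64 bits, is 0x58BFABD05861421C.
Split into bytes (most-significant first): 58 BF AB D0 58 61 42 1C.
Little-endian: lowest address holds the least-significant byte.
So at ascending addresses the bytes are 1C 42 61 58 D0 AB BF 58.

1C 42 61 58 D0 AB BF 58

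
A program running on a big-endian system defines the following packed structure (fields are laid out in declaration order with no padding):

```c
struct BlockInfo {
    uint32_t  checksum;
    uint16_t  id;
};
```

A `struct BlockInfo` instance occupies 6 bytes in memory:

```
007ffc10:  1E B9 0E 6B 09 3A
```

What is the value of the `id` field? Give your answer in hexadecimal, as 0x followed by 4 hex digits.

`id` follows `checksum` (4 bytes), so it starts at byte offset 4 and occupies 2 bytes.
Bytes at offsets 4..5: 09 3A.
Big-endian: lowest address holds the most-significant byte.
The bytes are already most-significant first: 0x093A.

0x093A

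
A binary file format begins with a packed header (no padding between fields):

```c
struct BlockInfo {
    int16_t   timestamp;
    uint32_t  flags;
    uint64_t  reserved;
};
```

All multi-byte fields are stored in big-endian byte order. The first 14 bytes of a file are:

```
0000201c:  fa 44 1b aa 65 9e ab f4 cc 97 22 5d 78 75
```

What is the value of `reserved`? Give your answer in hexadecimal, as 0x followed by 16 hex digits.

0xABF4CC97225D7875

`reserved` follows `timestamp` (2 B), `flags` (4 B), so it starts at offset 2 + 4 = 6 and occupies 8 bytes.
Bytes at offsets 6..13: AB F4 CC 97 22 5D 78 75.
Big-endian stores the most-significant byte at the lowest address.
The bytes are already most-significant first: 0xABF4CC97225D7875.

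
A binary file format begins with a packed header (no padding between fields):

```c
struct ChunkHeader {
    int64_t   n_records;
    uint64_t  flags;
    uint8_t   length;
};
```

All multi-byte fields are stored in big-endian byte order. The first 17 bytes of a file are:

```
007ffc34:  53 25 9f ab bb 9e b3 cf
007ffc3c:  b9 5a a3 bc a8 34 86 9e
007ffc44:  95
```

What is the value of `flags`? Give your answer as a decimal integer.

`flags` follows `n_records` (8 bytes), so it starts at byte offset 8 and occupies 8 bytes.
Bytes at offsets 8..15: B9 5A A3 BC A8 34 86 9E.
In big-endian order the high byte comes first in memory.
The bytes are already most-significant first: 0xB95AA3BCA834869E.
0xB95AA3BCA834869E = 13356167675591820958.

13356167675591820958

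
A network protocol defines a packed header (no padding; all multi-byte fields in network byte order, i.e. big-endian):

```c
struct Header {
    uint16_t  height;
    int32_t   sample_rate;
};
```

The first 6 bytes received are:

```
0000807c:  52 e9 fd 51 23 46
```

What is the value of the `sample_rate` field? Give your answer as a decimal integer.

-45014202

`sample_rate` follows `height` (2 bytes), so it starts at byte offset 2 and occupies 4 bytes.
Bytes at offsets 2..5: FD 51 23 46.
Big-endian stores the most-significant byte at the lowest address.
The bytes are already most-significant first: 0xFD512346.
Top bit is set, so as a signed 32-bit value this is 0xFD512346 − 2^32 = -45014202.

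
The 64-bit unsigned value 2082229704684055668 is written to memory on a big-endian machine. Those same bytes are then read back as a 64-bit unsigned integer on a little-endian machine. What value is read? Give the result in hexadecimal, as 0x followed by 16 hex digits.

2082229704684055668 in 64-bit hexadecimal is 0x1CE590E26075AC74.
Stored big-endian, the bytes at ascending addresses are 1C E5 90 E2 60 75 AC 74.
Read back as little-endian, the first byte is least significant, giving 0x74AC7560E290E51C.

0x74AC7560E290E51C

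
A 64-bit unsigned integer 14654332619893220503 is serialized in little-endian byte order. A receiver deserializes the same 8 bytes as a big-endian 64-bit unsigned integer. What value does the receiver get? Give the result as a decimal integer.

14654332619893220503 in 64-bit hexadecimal is 0xCB5EA5E03527A497.
Stored little-endian, the bytes at ascending addresses are 97 A4 27 35 E0 A5 5E CB.
Read back as big-endian, the last byte is least significant, giving 0x97A42735E0A55ECB.
0x97A42735E0A55ECB = 10926901708263349963.

10926901708263349963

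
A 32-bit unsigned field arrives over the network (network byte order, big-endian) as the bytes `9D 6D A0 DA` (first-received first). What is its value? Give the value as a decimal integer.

Big-endian: lowest address holds the most-significant byte.
The bytes are already most-significant first: 0x9D6DA0DA.
0x9D6DA0DA = 2641207514.

2641207514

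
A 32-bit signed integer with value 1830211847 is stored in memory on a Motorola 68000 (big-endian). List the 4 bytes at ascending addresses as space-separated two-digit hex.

1830211847 in hexadecimal, padded to 32 bits, is 0x6D16D107.
Split into bytes (most-significant first): 6D 16 D1 07.
In big-endian order the high byte comes first in memory.
So the memory order matches the most-significant-first order: 6D 16 D1 07.

6D 16 D1 07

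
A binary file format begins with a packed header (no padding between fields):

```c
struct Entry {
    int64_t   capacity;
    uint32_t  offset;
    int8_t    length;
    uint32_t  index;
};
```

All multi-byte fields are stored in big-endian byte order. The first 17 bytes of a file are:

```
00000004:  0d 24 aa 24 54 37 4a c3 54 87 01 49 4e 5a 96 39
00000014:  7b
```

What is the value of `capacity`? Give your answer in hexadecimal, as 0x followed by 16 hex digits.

`capacity` is the first field, at byte offset 0, occupying 8 bytes.
Bytes at offsets 0..7: 0D 24 AA 24 54 37 4A C3.
Big-endian stores the most-significant byte at the lowest address.
The bytes are already most-significant first: 0x0D24AA2454374AC3.

0x0D24AA2454374AC3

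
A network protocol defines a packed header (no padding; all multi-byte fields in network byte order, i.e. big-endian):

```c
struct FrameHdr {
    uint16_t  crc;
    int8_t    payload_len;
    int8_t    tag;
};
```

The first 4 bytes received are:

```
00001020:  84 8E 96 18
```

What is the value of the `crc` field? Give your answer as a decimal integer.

33934

`crc` is the first field, at byte offset 0, occupying 2 bytes.
Bytes at offsets 0..1: 84 8E.
Big-endian stores the most-significant byte at the lowest address.
The bytes are already most-significant first: 0x848E.
0x848E = 33934.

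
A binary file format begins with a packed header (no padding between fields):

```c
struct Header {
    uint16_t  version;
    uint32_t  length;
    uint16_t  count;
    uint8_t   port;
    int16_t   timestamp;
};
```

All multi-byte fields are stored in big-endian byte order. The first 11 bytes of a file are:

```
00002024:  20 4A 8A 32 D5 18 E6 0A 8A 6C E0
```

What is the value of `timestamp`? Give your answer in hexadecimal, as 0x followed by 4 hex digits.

`timestamp` follows `version` (2 B), `length` (4 B), `count` (2 B), `port` (1 B), so it starts at offset 2 + 4 + 2 + 1 = 9 and occupies 2 bytes.
Bytes at offsets 9..10: 6C E0.
In big-endian order the high byte comes first in memory.
The bytes are already most-significant first: 0x6CE0.

0x6CE0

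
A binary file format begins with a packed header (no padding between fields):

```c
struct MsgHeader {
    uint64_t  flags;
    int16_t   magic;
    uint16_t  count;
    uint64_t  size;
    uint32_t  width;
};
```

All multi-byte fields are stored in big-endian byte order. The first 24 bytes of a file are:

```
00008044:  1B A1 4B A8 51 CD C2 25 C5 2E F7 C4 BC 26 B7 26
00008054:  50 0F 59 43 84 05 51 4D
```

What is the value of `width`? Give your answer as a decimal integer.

`width` follows `flags` (8 B), `magic` (2 B), `count` (2 B), `size` (8 B), so it starts at offset 8 + 2 + 2 + 8 = 20 and occupies 4 bytes.
Bytes at offsets 20..23: 84 05 51 4D.
Big-endian: lowest address holds the most-significant byte.
The bytes are already most-significant first: 0x8405514D.
0x8405514D = 2214941005.

2214941005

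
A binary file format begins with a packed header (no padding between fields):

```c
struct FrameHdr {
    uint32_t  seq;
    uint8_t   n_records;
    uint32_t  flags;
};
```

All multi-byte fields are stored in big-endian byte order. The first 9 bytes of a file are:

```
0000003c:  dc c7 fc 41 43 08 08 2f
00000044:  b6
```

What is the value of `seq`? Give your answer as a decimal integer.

3704093761

`seq` is the first field, at byte offset 0, occupying 4 bytes.
Bytes at offsets 0..3: DC C7 FC 41.
In big-endian order the high byte comes first in memory.
The bytes are already most-significant first: 0xDCC7FC41.
0xDCC7FC41 = 3704093761.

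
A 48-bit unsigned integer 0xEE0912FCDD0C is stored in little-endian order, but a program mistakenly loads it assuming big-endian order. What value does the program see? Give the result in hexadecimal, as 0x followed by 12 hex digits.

Stored little-endian, the bytes at ascending addresses are 0C DD FC 12 09 EE.
Read back as big-endian, the last byte is least significant, giving 0x0CDDFC1209EE.

0x0CDDFC1209EE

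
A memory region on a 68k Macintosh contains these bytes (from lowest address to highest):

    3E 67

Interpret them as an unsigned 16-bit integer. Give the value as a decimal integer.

Big-endian stores the most-significant byte at the lowest address.
The bytes are already most-significant first: 0x3E67.
0x3E67 = 15975.

15975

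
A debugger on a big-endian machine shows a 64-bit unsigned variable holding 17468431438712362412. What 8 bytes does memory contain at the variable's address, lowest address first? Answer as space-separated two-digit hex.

F2 6C 55 D7 7F B7 55 AC

17468431438712362412 in hexadecimal, padded to 64 bits, is 0xF26C55D77FB755AC.
Split into bytes (most-significant first): F2 6C 55 D7 7F B7 55 AC.
Big-endian stores the most-significant byte at the lowest address.
So the memory order matches the most-significant-first order: F2 6C 55 D7 7F B7 55 AC.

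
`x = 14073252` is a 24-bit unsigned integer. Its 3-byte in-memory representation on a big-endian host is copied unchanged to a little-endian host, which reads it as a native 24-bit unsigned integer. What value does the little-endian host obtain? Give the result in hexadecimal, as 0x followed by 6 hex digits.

14073252 in 24-bit hexadecimal is 0xD6BDA4.
Stored big-endian, the bytes at ascending addresses are D6 BD A4.
Read back as little-endian, the first byte is least significant, giving 0xA4BDD6.

0xA4BDD6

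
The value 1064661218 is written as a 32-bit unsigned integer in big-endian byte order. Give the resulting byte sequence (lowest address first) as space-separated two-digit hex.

1064661218 in hexadecimal, padded to 32 bits, is 0x3F7570E2.
Split into bytes (most-significant first): 3F 75 70 E2.
Big-endian: lowest address holds the most-significant byte.
So the memory order matches the most-significant-first order: 3F 75 70 E2.

3F 75 70 E2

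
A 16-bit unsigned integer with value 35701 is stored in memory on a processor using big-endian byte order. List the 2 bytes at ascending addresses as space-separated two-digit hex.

35701 in hexadecimal, padded to 16 bits, is 0x8B75.
Split into bytes (most-significant first): 8B 75.
Big-endian: lowest address holds the most-significant byte.
So the memory order matches the most-significant-first order: 8B 75.

8B 75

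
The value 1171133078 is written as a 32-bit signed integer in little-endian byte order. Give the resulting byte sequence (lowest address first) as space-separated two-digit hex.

96 12 CE 45

1171133078 in hexadecimal, padded to 32 bits, is 0x45CE1296.
Split into bytes (most-significant first): 45 CE 12 96.
Little-endian: lowest address holds the least-significant byte.
So at ascending addresses the bytes are 96 12 CE 45.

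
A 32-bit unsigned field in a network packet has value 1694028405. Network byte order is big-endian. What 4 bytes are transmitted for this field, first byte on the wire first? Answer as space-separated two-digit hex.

64 F8 D2 75

1694028405 in hexadecimal, padded to 32 bits, is 0x64F8D275.
Split into bytes (most-significant first): 64 F8 D2 75.
Big-endian: lowest address holds the most-significant byte.
So the memory order matches the most-significant-first order: 64 F8 D2 75.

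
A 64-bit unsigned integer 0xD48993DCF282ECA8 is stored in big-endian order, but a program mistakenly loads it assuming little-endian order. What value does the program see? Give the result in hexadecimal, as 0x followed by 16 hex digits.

0xA8EC82F2DC9389D4

Stored big-endian, the bytes at ascending addresses are D4 89 93 DC F2 82 EC A8.
Read back as little-endian, the first byte is least significant, giving 0xA8EC82F2DC9389D4.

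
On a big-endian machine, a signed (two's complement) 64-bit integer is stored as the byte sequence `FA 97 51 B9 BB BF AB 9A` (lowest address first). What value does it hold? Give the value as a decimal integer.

In big-endian order the high byte comes first in memory.
The bytes are already most-significant first: 0xFA9751B9BBBFAB9A.
Top bit is set, so as a signed 64-bit value this is 0xFA9751B9BBBFAB9A − 2^64 = -389752984583558246.

-389752984583558246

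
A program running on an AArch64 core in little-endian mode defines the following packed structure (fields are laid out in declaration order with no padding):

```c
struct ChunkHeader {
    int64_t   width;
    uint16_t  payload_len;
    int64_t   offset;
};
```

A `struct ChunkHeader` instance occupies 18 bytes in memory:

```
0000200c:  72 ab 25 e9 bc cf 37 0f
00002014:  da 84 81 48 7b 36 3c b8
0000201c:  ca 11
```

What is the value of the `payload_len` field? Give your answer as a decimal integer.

34010

`payload_len` follows `width` (8 bytes), so it starts at byte offset 8 and occupies 2 bytes.
Bytes at offsets 8..9: DA 84.
Little-endian: lowest address holds the least-significant byte.
Reassemble most-significant byte first: 84 DA → 0x84DA.
0x84DA = 34010.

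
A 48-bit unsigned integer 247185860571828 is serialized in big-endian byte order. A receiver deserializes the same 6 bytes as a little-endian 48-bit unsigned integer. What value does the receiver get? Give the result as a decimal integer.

198678366245088

247185860571828 in 48-bit hexadecimal is 0xE0D07169B2B4.
Stored big-endian, the bytes at ascending addresses are E0 D0 71 69 B2 B4.
Read back as little-endian, the first byte is least significant, giving 0xB4B26971D0E0.
0xB4B26971D0E0 = 198678366245088.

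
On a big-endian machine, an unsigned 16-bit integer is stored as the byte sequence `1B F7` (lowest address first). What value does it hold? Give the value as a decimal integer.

7159

Big-endian stores the most-significant byte at the lowest address.
The bytes are already most-significant first: 0x1BF7.
0x1BF7 = 7159.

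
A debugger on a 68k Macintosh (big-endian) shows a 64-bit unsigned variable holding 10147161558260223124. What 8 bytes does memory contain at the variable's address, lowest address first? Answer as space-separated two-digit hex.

10147161558260223124 in hexadecimal, padded to 64 bits, is 0x8CD1F5ACDE998C94.
Split into bytes (most-significant first): 8C D1 F5 AC DE 99 8C 94.
In big-endian order the high byte comes first in memory.
So the memory order matches the most-significant-first order: 8C D1 F5 AC DE 99 8C 94.

8C D1 F5 AC DE 99 8C 94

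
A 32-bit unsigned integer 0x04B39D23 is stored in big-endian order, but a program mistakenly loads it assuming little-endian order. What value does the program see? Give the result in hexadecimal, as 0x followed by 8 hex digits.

0x239DB304

Stored big-endian, the bytes at ascending addresses are 04 B3 9D 23.
Read back as little-endian, the first byte is least significant, giving 0x239DB304.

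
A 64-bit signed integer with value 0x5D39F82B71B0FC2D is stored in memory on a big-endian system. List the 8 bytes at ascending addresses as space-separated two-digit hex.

Split into bytes (most-significant first): 5D 39 F8 2B 71 B0 FC 2D.
In big-endian order the high byte comes first in memory.
So the memory order matches the most-significant-first order: 5D 39 F8 2B 71 B0 FC 2D.

5D 39 F8 2B 71 B0 FC 2D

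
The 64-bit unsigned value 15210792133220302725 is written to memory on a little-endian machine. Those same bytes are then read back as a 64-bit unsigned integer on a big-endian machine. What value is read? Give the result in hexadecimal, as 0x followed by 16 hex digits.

15210792133220302725 in 64-bit hexadecimal is 0xD31796DADCE6FF85.
Stored little-endian, the bytes at ascending addresses are 85 FF E6 DC DA 96 17 D3.
Read back as big-endian, the last byte is least significant, giving 0x85FFE6DCDA9617D3.

0x85FFE6DCDA9617D3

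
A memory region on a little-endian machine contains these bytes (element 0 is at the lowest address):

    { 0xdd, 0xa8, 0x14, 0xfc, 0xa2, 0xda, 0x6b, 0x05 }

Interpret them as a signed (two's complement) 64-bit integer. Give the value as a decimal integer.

Little-endian: lowest address holds the least-significant byte.
Reassemble most-significant byte first: 05 6B DA A2 FC 14 A8 DD → 0x056BDAA2FC14A8DD.
0x056BDAA2FC14A8DD = 390646186246449373.

390646186246449373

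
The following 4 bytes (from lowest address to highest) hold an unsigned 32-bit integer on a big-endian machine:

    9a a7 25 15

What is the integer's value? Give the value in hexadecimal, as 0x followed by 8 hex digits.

0x9AA72515

Big-endian stores the most-significant byte at the lowest address.
The bytes are already most-significant first: 0x9AA72515.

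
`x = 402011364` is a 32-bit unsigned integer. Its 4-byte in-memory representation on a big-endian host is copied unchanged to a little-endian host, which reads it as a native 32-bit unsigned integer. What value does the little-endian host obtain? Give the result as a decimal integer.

402011364 in 32-bit hexadecimal is 0x17F634E4.
Stored big-endian, the bytes at ascending addresses are 17 F6 34 E4.
Read back as little-endian, the first byte is least significant, giving 0xE434F617.
0xE434F617 = 3828676119.

3828676119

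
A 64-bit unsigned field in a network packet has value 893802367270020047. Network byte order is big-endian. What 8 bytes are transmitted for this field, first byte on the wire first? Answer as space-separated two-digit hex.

0C 67 6C 84 78 88 63 CF

893802367270020047 in hexadecimal, padded to 64 bits, is 0x0C676C84788863CF.
Split into bytes (most-significant first): 0C 67 6C 84 78 88 63 CF.
In big-endian order the high byte comes first in memory.
So the memory order matches the most-significant-first order: 0C 67 6C 84 78 88 63 CF.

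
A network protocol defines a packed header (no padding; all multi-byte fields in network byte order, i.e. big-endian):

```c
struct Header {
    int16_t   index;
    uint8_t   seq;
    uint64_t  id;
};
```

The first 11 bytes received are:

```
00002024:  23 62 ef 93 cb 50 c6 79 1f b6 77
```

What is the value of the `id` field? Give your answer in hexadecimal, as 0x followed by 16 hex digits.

0x93CB50C6791FB677

`id` follows `index` (2 B), `seq` (1 B), so it starts at offset 2 + 1 = 3 and occupies 8 bytes.
Bytes at offsets 3..10: 93 CB 50 C6 79 1F B6 77.
Big-endian stores the most-significant byte at the lowest address.
The bytes are already most-significant first: 0x93CB50C6791FB677.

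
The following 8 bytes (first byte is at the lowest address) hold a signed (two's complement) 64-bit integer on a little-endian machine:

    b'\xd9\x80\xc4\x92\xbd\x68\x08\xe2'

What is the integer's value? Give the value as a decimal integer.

-2159360857903693607

In little-endian order the low byte comes first in memory.
Reassemble most-significant byte first: E2 08 68 BD 92 C4 80 D9 → 0xE20868BD92C480D9.
Top bit is set, so as a signed 64-bit value this is 0xE20868BD92C480D9 − 2^64 = -2159360857903693607.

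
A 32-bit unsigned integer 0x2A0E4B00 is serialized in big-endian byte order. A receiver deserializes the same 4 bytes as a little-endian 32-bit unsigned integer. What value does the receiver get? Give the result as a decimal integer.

Stored big-endian, the bytes at ascending addresses are 2A 0E 4B 00.
Read back as little-endian, the first byte is least significant, giving 0x004B0E2A.
0x004B0E2A = 4918826.

4918826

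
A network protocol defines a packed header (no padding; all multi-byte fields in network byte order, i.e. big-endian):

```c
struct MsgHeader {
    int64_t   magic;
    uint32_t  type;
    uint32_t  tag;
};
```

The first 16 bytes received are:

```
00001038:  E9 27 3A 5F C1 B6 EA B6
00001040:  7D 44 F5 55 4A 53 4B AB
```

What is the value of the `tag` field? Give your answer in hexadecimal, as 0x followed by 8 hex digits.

`tag` follows `magic` (8 B), `type` (4 B), so it starts at offset 8 + 4 = 12 and occupies 4 bytes.
Bytes at offsets 12..15: 4A 53 4B AB.
Big-endian stores the most-significant byte at the lowest address.
The bytes are already most-significant first: 0x4A534BAB.

0x4A534BAB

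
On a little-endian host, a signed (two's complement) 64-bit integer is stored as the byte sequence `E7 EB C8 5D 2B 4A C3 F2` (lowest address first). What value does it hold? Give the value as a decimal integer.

In little-endian order the low byte comes first in memory.
Reassemble most-significant byte first: F2 C3 4A 2B 5D C8 EB E7 → 0xF2C34A2B5DC8EBE7.
Top bit is set, so as a signed 64-bit value this is 0xF2C34A2B5DC8EBE7 − 2^64 = -953837145954915353.

-953837145954915353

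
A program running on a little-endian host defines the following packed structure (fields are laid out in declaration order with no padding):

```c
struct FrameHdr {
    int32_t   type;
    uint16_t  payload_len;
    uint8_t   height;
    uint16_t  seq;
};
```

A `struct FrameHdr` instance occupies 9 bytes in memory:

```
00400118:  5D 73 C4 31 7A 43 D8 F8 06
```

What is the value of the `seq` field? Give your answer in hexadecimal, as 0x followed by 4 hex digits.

0x06F8

`seq` follows `type` (4 B), `payload_len` (2 B), `height` (1 B), so it starts at offset 4 + 2 + 1 = 7 and occupies 2 bytes.
Bytes at offsets 7..8: F8 06.
Little-endian stores the least-significant byte at the lowest address.
Reassemble most-significant byte first: 06 F8 → 0x06F8.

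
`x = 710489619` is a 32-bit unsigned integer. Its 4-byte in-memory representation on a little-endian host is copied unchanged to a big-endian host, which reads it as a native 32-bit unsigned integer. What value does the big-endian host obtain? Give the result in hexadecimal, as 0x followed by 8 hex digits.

0x1336592A

710489619 in 32-bit hexadecimal is 0x2A593613.
Stored little-endian, the bytes at ascending addresses are 13 36 59 2A.
Read back as big-endian, the last byte is least significant, giving 0x1336592A.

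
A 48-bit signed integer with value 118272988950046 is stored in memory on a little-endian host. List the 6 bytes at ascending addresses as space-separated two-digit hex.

118272988950046 in hexadecimal, padded to 48 bits, is 0x6B91937E2E1E.
Split into bytes (most-significant first): 6B 91 93 7E 2E 1E.
In little-endian order the low byte comes first in memory.
So at ascending addresses the bytes are 1E 2E 7E 93 91 6B.

1E 2E 7E 93 91 6B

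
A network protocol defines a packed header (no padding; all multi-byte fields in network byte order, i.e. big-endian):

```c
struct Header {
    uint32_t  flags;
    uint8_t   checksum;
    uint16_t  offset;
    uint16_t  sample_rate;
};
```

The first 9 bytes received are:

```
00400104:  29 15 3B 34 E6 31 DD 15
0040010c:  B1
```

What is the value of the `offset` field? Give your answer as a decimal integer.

12765

`offset` follows `flags` (4 B), `checksum` (1 B), so it starts at offset 4 + 1 = 5 and occupies 2 bytes.
Bytes at offsets 5..6: 31 DD.
Big-endian stores the most-significant byte at the lowest address.
The bytes are already most-significant first: 0x31DD.
0x31DD = 12765.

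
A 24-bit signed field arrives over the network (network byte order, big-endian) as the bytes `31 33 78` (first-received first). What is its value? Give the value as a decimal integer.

Big-endian: lowest address holds the most-significant byte.
The bytes are already most-significant first: 0x313378.
0x313378 = 3224440.

3224440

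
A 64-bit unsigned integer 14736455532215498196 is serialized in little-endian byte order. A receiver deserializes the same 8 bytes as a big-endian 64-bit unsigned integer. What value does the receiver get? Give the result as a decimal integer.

14736455532215498196 in 64-bit hexadecimal is 0xCC82683ABE0B75D4.
Stored little-endian, the bytes at ascending addresses are D4 75 0B BE 3A 68 82 CC.
Read back as big-endian, the last byte is least significant, giving 0xD4750BBE3A6882CC.
0xD4750BBE3A6882CC = 15309155419967488716.

15309155419967488716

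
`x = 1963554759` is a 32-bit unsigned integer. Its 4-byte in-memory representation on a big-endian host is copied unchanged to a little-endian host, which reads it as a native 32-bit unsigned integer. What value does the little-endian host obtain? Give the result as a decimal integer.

3346467189

1963554759 in 32-bit hexadecimal is 0x750977C7.
Stored big-endian, the bytes at ascending addresses are 75 09 77 C7.
Read back as little-endian, the first byte is least significant, giving 0xC7770975.
0xC7770975 = 3346467189.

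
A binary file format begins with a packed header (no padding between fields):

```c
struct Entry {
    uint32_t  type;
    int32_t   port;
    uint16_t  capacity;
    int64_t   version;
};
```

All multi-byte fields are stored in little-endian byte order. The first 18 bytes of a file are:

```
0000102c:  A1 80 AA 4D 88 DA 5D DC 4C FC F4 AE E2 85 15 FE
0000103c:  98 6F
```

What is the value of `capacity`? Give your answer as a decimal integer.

`capacity` follows `type` (4 B), `port` (4 B), so it starts at offset 4 + 4 = 8 and occupies 2 bytes.
Bytes at offsets 8..9: 4C FC.
Little-endian: lowest address holds the least-significant byte.
Reassemble most-significant byte first: FC 4C → 0xFC4C.
0xFC4C = 64588.

64588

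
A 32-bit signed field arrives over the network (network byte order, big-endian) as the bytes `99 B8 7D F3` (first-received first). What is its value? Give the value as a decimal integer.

Big-endian: lowest address holds the most-significant byte.
The bytes are already most-significant first: 0x99B87DF3.
Top bit is set, so as a signed 32-bit value this is 0x99B87DF3 − 2^32 = -1715962381.

-1715962381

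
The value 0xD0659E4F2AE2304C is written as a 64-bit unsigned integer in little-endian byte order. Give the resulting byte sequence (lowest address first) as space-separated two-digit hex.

4C 30 E2 2A 4F 9E 65 D0

Split into bytes (most-significant first): D0 65 9E 4F 2A E2 30 4C.
Little-endian stores the least-significant byte at the lowest address.
So at ascending addresses the bytes are 4C 30 E2 2A 4F 9E 65 D0.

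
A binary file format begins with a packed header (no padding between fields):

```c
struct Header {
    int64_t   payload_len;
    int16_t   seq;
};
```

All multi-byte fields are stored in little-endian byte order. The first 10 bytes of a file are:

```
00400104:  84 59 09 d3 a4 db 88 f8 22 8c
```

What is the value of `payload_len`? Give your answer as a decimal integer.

`payload_len` is the first field, at byte offset 0, occupying 8 bytes.
Bytes at offsets 0..7: 84 59 09 D3 A4 DB 88 F8.
Little-endian: lowest address holds the least-significant byte.
Reassemble most-significant byte first: F8 88 DB A4 D3 09 59 84 → 0xF888DBA4D3095984.
Top bit is set, so as a signed 64-bit value this is 0xF888DBA4D3095984 − 2^64 = -537938654509049468.

-537938654509049468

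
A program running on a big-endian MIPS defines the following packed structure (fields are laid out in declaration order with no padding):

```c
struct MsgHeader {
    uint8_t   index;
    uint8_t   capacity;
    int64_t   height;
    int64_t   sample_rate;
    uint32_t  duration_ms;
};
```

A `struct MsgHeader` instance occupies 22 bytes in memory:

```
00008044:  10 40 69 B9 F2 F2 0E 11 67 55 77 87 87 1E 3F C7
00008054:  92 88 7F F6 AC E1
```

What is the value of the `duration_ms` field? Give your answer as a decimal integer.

2146872545

`duration_ms` follows `index` (1 B), `capacity` (1 B), `height` (8 B), `sample_rate` (8 B), so it starts at offset 1 + 1 + 8 + 8 = 18 and occupies 4 bytes.
Bytes at offsets 18..21: 7F F6 AC E1.
Big-endian: lowest address holds the most-significant byte.
The bytes are already most-significant first: 0x7FF6ACE1.
0x7FF6ACE1 = 2146872545.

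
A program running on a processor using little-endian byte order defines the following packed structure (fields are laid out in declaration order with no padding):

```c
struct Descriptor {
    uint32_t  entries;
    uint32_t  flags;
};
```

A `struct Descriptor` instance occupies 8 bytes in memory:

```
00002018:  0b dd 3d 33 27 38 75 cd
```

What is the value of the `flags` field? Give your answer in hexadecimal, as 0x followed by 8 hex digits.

0xCD753827

`flags` follows `entries` (4 bytes), so it starts at byte offset 4 and occupies 4 bytes.
Bytes at offsets 4..7: 27 38 75 CD.
Little-endian stores the least-significant byte at the lowest address.
Reassemble most-significant byte first: CD 75 38 27 → 0xCD753827.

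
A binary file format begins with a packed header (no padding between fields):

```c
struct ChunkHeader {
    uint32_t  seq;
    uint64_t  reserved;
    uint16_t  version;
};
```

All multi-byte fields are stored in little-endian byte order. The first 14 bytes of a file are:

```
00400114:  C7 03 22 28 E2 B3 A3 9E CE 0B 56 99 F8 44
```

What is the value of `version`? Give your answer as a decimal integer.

17656

`version` follows `seq` (4 B), `reserved` (8 B), so it starts at offset 4 + 8 = 12 and occupies 2 bytes.
Bytes at offsets 12..13: F8 44.
Little-endian: lowest address holds the least-significant byte.
Reassemble most-significant byte first: 44 F8 → 0x44F8.
0x44F8 = 17656.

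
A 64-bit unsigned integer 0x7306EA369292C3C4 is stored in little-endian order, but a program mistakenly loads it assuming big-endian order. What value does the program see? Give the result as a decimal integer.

Stored little-endian, the bytes at ascending addresses are C4 C3 92 92 36 EA 06 73.
Read back as big-endian, the last byte is least significant, giving 0xC4C3929236EA0673.
0xC4C3929236EA0673 = 14178337208576640627.

14178337208576640627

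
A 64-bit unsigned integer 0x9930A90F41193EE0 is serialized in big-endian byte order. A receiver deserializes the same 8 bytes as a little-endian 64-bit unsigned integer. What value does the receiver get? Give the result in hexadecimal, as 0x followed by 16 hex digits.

0xE03E19410FA93099

Stored big-endian, the bytes at ascending addresses are 99 30 A9 0F 41 19 3E E0.
Read back as little-endian, the first byte is least significant, giving 0xE03E19410FA93099.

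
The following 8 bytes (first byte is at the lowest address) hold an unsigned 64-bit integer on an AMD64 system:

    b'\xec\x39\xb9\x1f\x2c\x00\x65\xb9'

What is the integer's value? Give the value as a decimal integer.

Little-endian: lowest address holds the least-significant byte.
Reassemble most-significant byte first: B9 65 00 2C 1F B9 39 EC → 0xB965002C1FB939EC.
0xB965002C1FB939EC = 13359084059175238124.

13359084059175238124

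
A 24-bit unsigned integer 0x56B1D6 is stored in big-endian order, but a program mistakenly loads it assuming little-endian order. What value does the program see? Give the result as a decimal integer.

14070102

Stored big-endian, the bytes at ascending addresses are 56 B1 D6.
Read back as little-endian, the first byte is least significant, giving 0xD6B156.
0xD6B156 = 14070102.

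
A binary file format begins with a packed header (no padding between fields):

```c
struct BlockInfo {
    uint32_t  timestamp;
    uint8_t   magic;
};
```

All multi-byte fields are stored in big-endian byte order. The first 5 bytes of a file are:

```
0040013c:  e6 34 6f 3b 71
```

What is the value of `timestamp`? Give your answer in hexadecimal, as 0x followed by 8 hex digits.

`timestamp` is the first field, at byte offset 0, occupying 4 bytes.
Bytes at offsets 0..3: E6 34 6F 3B.
Big-endian: lowest address holds the most-significant byte.
The bytes are already most-significant first: 0xE6346F3B.

0xE6346F3B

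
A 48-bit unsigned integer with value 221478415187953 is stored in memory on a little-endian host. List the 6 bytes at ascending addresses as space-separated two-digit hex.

221478415187953 in hexadecimal, padded to 48 bits, is 0xC96EF6433FF1.
Split into bytes (most-significant first): C9 6E F6 43 3F F1.
Little-endian: lowest address holds the least-significant byte.
So at ascending addresses the bytes are F1 3F 43 F6 6E C9.

F1 3F 43 F6 6E C9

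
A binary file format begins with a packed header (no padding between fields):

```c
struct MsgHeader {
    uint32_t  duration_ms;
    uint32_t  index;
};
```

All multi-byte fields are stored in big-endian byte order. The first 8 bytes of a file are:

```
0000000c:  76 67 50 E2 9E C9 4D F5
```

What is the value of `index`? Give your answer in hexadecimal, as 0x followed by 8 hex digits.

0x9EC94DF5

`index` follows `duration_ms` (4 bytes), so it starts at byte offset 4 and occupies 4 bytes.
Bytes at offsets 4..7: 9E C9 4D F5.
In big-endian order the high byte comes first in memory.
The bytes are already most-significant first: 0x9EC94DF5.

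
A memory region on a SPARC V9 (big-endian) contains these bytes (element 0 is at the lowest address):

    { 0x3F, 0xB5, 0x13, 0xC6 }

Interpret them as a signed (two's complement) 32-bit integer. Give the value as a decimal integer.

1068831686

Big-endian stores the most-significant byte at the lowest address.
The bytes are already most-significant first: 0x3FB513C6.
0x3FB513C6 = 1068831686.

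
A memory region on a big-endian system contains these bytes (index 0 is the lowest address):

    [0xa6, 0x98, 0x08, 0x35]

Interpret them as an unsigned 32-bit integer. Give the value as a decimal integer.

2794981429

Big-endian stores the most-significant byte at the lowest address.
The bytes are already most-significant first: 0xA6980835.
0xA6980835 = 2794981429.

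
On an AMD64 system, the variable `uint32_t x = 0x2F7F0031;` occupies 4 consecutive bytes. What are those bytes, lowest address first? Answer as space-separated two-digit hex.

Split into bytes (most-significant first): 2F 7F 00 31.
In little-endian order the low byte comes first in memory.
So at ascending addresses the bytes are 31 00 7F 2F.

31 00 7F 2F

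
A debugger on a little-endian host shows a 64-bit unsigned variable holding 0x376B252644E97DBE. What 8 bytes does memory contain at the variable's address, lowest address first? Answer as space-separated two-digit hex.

Split into bytes (most-significant first): 37 6B 25 26 44 E9 7D BE.
Little-endian stores the least-significant byte at the lowest address.
So at ascending addresses the bytes are BE 7D E9 44 26 25 6B 37.

BE 7D E9 44 26 25 6B 37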